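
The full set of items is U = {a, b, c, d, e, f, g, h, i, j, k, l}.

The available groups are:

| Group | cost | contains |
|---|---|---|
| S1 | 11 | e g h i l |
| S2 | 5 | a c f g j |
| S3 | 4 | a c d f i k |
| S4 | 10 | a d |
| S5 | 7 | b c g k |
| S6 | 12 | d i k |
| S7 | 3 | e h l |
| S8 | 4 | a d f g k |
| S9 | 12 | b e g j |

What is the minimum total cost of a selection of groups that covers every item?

19

S3, S7, S9 together cover every item (S3 ∪ S7 ∪ S9 = {a, b, c, d, e, f, g, h, i, j, k, l}); total cost 4 + 3 + 12 = 19.
No covering selection has total cost below 19.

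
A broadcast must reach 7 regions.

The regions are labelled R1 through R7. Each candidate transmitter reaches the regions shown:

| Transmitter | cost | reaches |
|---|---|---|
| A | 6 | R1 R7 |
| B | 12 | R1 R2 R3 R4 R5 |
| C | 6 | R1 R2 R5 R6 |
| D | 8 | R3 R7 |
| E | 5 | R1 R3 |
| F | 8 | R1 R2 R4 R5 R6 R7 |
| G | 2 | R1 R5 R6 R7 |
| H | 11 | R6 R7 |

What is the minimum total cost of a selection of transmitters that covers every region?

E, F together cover every region (E ∪ F = {R1, R2, R3, R4, R5, R6, R7}); total cost 5 + 8 = 13.
The greedy pick G, B costs 14; no covering selection beats 13.

13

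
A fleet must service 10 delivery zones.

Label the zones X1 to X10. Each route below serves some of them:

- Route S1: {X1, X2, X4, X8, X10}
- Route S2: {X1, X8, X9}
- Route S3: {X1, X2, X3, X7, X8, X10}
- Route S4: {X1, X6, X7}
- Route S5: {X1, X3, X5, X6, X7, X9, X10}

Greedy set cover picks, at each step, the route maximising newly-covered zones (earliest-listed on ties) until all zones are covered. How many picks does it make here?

2

Greedy: pick S5 (covers 7 new) → pick S1 (covers 3 new). Total picks: 2.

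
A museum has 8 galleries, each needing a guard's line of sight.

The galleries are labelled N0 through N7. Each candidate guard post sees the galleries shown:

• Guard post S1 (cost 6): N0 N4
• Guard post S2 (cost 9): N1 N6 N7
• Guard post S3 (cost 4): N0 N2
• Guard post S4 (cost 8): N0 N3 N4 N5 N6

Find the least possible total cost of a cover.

S2, S3, S4 together cover every gallery (S2 ∪ S3 ∪ S4 = {N0, N1, N2, N3, N4, N5, N6, N7}); total cost 9 + 4 + 8 = 21.
No covering selection has total cost below 21.

21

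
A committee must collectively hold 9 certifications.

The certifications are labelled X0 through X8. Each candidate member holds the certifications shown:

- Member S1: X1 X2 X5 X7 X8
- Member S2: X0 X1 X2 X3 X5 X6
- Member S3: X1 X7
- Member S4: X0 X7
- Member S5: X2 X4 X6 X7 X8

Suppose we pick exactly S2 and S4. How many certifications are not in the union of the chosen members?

2

Union of S2, S4 = {X0, X1, X2, X3, X5, X6, X7}.
Not covered: X4, X8 — 2 certifications.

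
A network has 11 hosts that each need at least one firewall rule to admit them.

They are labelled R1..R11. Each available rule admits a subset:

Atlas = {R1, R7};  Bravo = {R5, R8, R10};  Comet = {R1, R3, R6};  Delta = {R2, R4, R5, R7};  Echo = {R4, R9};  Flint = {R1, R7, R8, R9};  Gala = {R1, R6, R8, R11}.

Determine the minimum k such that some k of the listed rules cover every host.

Bravo and Comet and Delta and Flint and Gala together: Bravo ∪ Comet ∪ Delta ∪ Flint ∪ Gala = {R1, R2, R3, R4, R5, R6, R7, R8, R9, R10, R11} — every host is covered.
No 4 of the 7 rules cover everything (all 35 combinations miss at least one host), so 5 is optimal.

5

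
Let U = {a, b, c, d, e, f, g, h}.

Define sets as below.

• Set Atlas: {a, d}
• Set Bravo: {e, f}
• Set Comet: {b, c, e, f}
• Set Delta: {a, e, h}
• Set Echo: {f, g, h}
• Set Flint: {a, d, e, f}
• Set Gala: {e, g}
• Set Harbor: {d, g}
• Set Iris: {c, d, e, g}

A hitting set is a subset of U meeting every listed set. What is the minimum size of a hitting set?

3

T = {d, e, g} meets every set (each contains at least one member of T), and |T| = 3.
No choice of 2 elements meets every set, so 3 is the minimum.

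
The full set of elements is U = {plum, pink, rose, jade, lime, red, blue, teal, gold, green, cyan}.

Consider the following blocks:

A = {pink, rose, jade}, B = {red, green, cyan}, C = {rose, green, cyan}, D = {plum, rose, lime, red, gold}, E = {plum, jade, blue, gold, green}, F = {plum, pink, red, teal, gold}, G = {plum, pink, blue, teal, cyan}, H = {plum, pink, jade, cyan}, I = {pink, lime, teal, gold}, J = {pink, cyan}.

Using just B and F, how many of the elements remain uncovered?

4

Union of B, F = {plum, pink, red, teal, gold, green, cyan}.
Not covered: rose, jade, lime, blue — 4 elements.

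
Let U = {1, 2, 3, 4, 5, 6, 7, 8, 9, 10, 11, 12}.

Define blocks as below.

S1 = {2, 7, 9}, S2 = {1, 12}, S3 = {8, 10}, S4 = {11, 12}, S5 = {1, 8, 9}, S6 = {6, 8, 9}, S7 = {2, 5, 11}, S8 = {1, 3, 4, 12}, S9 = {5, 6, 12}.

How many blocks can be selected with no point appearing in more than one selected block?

3

S1, S2, S3 are pairwise disjoint (S1={2,7,9}; S2={1,12}; S3={8,10}).
Every remaining block overlaps one of these, and no 4 of the listed blocks are pairwise disjoint, so 3 is the maximum.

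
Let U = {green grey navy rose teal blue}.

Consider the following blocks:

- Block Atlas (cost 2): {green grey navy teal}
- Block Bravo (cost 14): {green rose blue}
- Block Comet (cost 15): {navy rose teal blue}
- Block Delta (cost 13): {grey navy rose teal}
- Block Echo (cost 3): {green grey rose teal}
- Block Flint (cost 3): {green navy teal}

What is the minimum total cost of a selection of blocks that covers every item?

16

Atlas, Bravo together cover every item (Atlas ∪ Bravo = {green, grey, navy, rose, teal, blue}); total cost 2 + 14 = 16.
The greedy pick Atlas, Echo, Bravo costs 19; no covering selection beats 16.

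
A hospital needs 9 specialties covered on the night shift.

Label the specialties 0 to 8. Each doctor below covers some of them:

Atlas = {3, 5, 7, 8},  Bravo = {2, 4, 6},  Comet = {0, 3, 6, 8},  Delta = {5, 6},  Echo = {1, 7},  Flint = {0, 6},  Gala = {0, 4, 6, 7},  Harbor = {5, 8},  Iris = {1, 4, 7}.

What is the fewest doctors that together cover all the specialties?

Take {Atlas, Bravo, Comet, Echo}. Their union is {0, 1, 2, 3, 4, 5, 6, 7, 8}, which is all 9 specialties.
No 3 of the 9 doctors cover everything (all 84 combinations miss at least one specialty), so 4 is optimal.

4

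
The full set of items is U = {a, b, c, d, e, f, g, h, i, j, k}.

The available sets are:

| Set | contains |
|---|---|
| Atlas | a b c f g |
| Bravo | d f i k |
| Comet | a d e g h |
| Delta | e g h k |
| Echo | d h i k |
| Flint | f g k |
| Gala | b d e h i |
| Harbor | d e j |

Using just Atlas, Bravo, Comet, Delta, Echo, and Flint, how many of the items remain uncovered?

Union of Atlas, Bravo, Comet, Delta, Echo, Flint = {a, b, c, d, e, f, g, h, i, k}.
Not covered: j — 1 item.

1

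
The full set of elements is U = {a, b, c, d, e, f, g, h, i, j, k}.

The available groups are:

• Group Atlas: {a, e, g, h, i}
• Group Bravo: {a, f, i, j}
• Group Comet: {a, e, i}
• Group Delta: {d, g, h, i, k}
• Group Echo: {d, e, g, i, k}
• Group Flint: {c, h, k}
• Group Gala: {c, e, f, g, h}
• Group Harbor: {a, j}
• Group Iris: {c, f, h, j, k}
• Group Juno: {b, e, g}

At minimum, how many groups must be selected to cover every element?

4

Take {Echo, Harbor, Iris, Juno}. Their union is {a, b, c, d, e, f, g, h, i, j, k}, which is all 11 elements.
No 3 of the 10 groups cover everything (all 120 combinations miss at least one element), so 4 is optimal.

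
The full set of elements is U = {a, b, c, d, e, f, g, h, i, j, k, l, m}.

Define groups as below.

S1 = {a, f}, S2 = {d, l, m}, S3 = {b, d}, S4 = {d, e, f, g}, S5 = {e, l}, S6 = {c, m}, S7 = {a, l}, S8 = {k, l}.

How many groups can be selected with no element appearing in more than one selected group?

S1, S3, S5, S6 are pairwise disjoint (S1={a,f}; S3={b,d}; S5={e,l}; S6={c,m}).
Every remaining group overlaps one of these, and no 5 of the listed groups are pairwise disjoint, so 4 is the maximum.

4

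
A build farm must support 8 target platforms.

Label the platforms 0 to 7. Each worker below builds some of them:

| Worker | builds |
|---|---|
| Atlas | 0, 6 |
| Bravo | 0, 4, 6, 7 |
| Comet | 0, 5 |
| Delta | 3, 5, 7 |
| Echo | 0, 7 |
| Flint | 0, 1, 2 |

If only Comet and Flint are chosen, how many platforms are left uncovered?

Union of Comet, Flint = {0, 1, 2, 5}.
Not covered: 3, 4, 6, 7 — 4 platforms.

4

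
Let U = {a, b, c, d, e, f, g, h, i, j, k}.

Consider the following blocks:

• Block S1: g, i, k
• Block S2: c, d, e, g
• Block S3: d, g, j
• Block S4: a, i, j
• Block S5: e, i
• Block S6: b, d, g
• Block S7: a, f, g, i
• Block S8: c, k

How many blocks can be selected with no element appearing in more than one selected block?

S4, S6, S8 are pairwise disjoint (S4={a,i,j}; S6={b,d,g}; S8={c,k}).
Every remaining block overlaps one of these, and no 4 of the listed blocks are pairwise disjoint, so 3 is the maximum.

3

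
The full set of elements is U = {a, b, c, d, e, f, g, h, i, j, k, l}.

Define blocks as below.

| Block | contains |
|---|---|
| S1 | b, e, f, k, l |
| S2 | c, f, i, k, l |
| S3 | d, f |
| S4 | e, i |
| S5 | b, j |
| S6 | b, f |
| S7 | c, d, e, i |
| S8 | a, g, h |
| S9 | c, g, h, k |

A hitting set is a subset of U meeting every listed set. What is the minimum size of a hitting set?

4

T = {b, d, g, i} meets every block (each contains at least one member of T), and |T| = 4.
The blocks S3, S4, S5, S9 are pairwise disjoint, so any hitting set needs a separate element for each — at least 4. Hence 4 is optimal.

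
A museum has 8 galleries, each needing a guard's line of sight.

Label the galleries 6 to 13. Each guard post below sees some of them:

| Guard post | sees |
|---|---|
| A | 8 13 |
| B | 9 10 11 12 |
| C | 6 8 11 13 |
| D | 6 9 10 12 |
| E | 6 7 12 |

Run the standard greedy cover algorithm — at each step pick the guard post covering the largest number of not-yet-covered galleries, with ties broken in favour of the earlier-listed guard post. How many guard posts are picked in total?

Greedy: pick B (covers 4 new) → pick C (covers 3 new) → pick E (covers 1 new). Total picks: 3.

3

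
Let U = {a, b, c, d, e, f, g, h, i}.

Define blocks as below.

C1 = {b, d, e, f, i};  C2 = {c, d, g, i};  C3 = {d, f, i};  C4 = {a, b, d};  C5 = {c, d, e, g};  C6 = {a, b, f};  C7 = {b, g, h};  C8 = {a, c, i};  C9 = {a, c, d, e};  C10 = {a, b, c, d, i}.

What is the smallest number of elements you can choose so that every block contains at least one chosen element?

Take T = {a, d, h}. Each listed block contains at least one of these, so T is a hitting set of size 3.
No choice of 2 elements meets every block, so 3 is the minimum.

3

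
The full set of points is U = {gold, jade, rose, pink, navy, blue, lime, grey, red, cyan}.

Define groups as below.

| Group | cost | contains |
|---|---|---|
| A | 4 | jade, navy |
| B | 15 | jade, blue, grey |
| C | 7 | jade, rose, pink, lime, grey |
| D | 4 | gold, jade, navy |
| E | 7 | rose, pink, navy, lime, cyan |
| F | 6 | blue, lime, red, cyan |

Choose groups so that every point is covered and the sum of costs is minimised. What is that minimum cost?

17

C, D, F together cover every point (C ∪ D ∪ F = {gold, jade, rose, pink, navy, blue, lime, grey, red, cyan}); total cost 7 + 4 + 6 = 17.
No covering selection has total cost below 17.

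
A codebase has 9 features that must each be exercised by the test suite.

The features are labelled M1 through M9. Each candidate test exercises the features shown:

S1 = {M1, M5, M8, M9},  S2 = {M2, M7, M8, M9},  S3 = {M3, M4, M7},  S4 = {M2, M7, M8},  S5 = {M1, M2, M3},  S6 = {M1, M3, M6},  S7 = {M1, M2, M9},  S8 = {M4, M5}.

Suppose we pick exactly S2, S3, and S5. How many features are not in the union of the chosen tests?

2

Union of S2, S3, S5 = {M1, M2, M3, M4, M7, M8, M9}.
Not covered: M5, M6 — 2 features.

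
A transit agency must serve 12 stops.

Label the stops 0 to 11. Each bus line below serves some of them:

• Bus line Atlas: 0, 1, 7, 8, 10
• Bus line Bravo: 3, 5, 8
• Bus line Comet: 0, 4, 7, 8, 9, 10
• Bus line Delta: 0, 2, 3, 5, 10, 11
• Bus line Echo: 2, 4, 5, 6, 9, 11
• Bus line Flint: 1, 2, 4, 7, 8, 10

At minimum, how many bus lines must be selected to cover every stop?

Take {Atlas, Delta, Echo}. Their union is {0, 1, 2, 3, 4, 5, 6, 7, 8, 9, 10, 11}, which is all 12 stops.
Only Echo contains 6, so Echo is forced; the remaining 6 stops need at least 2 more bus lines (each remaining bus line adds at most 5) — so at least 3 bus lines are needed, and 3 is optimal.

3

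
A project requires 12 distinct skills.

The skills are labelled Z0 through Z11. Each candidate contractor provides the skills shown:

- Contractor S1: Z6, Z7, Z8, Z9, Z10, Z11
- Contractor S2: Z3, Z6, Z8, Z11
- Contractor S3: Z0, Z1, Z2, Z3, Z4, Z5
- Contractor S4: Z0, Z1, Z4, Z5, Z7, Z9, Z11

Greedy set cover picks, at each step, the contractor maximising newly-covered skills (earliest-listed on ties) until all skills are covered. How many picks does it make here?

Greedy: pick S4 (covers 7 new) → pick S1 (covers 3 new) → pick S3 (covers 2 new). Total picks: 3.
(The true minimum cover uses only 2 contractors, so greedy is not optimal here.)

3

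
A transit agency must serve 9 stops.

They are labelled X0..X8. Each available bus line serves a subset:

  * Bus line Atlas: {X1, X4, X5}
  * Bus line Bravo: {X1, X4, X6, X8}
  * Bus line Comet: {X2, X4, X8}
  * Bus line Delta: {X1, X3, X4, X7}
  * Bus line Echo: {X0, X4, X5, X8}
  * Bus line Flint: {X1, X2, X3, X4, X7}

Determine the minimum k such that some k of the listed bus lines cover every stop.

Take {Bravo, Echo, Flint}. Their union is {X0, X1, X2, X3, X4, X5, X6, X7, X8}, which is all 9 stops.
Only Echo contains X0, so Echo is forced; the remaining 5 stops need at least 2 more bus lines (each remaining bus line adds at most 4) — so at least 3 bus lines are needed, and 3 is optimal.

3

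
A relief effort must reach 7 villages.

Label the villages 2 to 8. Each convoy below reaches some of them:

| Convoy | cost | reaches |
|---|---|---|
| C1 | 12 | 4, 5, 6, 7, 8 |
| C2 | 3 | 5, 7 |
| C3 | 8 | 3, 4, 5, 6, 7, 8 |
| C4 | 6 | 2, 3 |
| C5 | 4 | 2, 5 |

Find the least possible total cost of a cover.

12

C3, C5 together cover every village (C3 ∪ C5 = {2, 3, 4, 5, 6, 7, 8}); total cost 8 + 4 = 12.
No covering selection has total cost below 12.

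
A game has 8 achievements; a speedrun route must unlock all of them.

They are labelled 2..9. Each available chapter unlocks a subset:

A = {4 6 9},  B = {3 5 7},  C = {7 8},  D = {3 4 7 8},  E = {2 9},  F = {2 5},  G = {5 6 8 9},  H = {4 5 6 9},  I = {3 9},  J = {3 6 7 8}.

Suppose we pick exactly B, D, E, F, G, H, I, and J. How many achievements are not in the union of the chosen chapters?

Union of B, D, E, F, G, H, I, J = {2, 3, 4, 5, 6, 7, 8, 9} — that's every achievement, so 0 are uncovered.

0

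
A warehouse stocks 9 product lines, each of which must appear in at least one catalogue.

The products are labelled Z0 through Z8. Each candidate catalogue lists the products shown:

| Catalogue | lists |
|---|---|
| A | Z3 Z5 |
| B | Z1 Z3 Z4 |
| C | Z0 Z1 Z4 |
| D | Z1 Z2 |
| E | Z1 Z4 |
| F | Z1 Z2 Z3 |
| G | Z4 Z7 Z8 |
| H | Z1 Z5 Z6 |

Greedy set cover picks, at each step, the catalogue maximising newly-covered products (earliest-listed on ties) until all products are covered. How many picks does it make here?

5

Greedy: pick B (covers 3 new) → pick G (covers 2 new) → pick H (covers 2 new) → pick C (covers 1 new) → pick D (covers 1 new). Total picks: 5.
(The true minimum cover uses only 4 catalogues, so greedy is not optimal here.)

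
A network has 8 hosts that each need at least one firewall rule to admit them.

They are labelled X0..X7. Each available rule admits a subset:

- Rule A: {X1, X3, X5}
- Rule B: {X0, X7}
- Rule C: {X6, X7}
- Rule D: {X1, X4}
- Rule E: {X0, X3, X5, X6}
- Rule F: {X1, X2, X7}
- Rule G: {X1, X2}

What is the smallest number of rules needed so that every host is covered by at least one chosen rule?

D and E and F together: D ∪ E ∪ F = {X0, X1, X2, X3, X4, X5, X6, X7} — every host is covered.
Only D contains X4, so D is forced; the remaining 6 hosts need at least 2 more rules (each remaining rule adds at most 4) — so at least 3 rules are needed, and 3 is optimal.

3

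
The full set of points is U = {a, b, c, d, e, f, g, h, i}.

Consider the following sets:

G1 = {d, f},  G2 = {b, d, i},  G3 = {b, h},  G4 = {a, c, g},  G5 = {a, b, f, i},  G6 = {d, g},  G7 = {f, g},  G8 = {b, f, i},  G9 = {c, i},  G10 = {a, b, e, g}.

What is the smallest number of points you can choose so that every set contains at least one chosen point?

T = {b, f, g, i} meets every set (each contains at least one member of T), and |T| = 4.
No choice of 3 points meets every set, so 4 is the minimum.

4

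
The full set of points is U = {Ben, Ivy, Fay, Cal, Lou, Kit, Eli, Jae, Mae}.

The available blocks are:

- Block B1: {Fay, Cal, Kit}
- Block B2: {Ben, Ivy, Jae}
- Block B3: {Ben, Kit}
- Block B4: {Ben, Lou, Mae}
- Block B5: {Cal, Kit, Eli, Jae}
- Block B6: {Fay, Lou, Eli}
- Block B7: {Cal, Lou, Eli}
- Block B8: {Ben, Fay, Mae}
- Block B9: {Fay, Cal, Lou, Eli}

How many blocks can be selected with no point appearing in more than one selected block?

2

B2, B9 are pairwise disjoint (B2={Ben,Ivy,Jae}; B9={Fay,Cal,Lou,Eli}).
Every remaining block overlaps one of these, and no 3 of the listed blocks are pairwise disjoint, so 2 is the maximum.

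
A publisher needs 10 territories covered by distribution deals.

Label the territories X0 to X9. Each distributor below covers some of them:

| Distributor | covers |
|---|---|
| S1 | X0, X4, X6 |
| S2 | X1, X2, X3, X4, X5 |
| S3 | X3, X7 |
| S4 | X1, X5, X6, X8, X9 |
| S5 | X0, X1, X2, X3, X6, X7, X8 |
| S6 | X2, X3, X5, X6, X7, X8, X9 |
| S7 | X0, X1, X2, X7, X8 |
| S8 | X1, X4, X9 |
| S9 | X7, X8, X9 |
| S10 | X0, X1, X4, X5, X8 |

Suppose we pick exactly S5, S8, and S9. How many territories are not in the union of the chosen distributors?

1

Union of S5, S8, S9 = {X0, X1, X2, X3, X4, X6, X7, X8, X9}.
Not covered: X5 — 1 territory.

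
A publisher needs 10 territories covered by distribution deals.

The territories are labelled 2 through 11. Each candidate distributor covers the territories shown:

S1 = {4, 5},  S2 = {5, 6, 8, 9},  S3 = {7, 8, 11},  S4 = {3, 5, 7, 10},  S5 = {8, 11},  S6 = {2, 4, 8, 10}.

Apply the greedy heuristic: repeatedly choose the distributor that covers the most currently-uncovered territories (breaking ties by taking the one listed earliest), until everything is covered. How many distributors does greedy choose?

Greedy: pick S2 (covers 4 new) → pick S4 (covers 3 new) → pick S6 (covers 2 new) → pick S3 (covers 1 new). Total picks: 4.

4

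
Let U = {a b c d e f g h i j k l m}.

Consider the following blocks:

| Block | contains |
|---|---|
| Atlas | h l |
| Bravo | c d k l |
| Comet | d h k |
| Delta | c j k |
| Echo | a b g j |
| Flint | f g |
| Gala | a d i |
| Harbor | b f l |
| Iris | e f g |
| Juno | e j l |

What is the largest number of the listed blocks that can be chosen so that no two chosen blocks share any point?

4

Atlas, Delta, Gala, Iris are pairwise disjoint (Atlas={h,l}; Delta={c,j,k}; Gala={a,d,i}; Iris={e,f,g}).
Every remaining block overlaps one of these, and no 5 of the listed blocks are pairwise disjoint, so 4 is the maximum.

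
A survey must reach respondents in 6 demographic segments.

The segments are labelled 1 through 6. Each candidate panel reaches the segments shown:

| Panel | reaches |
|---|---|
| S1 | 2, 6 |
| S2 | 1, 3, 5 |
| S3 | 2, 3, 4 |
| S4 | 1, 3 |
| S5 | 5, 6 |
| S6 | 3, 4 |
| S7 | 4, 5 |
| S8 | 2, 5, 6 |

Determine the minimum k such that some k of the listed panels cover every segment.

3

Take {S2, S6, S8}. Their union is {1, 2, 3, 4, 5, 6}, which is all 6 segments.
No 2 of the 8 panels cover everything (all 28 combinations miss at least one segment), so 3 is optimal.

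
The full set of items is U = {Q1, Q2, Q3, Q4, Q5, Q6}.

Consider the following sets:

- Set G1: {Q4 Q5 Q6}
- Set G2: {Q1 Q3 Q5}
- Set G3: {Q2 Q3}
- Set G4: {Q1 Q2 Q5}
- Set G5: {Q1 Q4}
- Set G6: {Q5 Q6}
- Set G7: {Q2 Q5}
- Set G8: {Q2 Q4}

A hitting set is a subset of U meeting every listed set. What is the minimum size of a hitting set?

The 3 items {Q3, Q4, Q5} hit every set.
The sets G3, G5, G6 are pairwise disjoint, so any hitting set needs a separate item for each — at least 3. Hence 3 is optimal.

3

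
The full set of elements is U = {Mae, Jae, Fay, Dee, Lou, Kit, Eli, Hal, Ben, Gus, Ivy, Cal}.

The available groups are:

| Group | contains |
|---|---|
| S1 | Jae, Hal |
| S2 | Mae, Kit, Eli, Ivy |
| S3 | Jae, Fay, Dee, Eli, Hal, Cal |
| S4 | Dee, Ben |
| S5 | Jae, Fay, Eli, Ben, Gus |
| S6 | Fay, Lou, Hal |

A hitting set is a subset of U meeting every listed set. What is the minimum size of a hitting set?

H = {Mae, Hal, Ben} meets every group (each contains at least one member of H), and |H| = 3.
The groups S1, S2, S4 are pairwise disjoint, so any hitting set needs a separate element for each — at least 3. Hence 3 is optimal.

3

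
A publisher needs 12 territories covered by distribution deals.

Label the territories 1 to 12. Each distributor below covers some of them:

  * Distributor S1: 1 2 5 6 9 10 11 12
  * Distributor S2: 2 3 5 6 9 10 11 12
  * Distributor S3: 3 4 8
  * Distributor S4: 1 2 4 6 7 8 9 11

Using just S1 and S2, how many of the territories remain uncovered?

Union of S1, S2 = {1, 2, 3, 5, 6, 9, 10, 11, 12}.
Not covered: 4, 7, 8 — 3 territories.

3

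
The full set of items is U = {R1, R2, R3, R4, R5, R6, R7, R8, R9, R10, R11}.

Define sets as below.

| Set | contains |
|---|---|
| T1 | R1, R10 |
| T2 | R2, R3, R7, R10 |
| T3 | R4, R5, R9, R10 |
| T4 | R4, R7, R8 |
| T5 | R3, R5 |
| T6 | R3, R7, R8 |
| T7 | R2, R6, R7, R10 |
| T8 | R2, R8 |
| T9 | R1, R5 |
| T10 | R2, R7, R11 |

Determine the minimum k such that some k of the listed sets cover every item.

T3, T6, T7, T9, and T10 cover everything between them: the union {R1, R2, R3, R4, R5, R6, R7, R8, R9, R10, R11} is all of U.
No 4 of the 10 sets cover everything (all 210 combinations miss at least one item), so 5 is optimal.

5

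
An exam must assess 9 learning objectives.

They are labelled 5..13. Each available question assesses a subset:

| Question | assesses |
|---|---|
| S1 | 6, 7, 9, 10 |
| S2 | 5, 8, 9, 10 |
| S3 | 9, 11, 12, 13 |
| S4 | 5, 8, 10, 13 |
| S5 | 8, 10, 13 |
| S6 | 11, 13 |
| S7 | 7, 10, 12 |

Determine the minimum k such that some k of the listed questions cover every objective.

Take {S1, S3, S4}. Their union is {5, 6, 7, 8, 9, 10, 11, 12, 13}, which is all 9 objectives.
Each question has at most 4 objectives, and 2·4 = 8 < 9 — so at least 3 questions are needed, and 3 is optimal.

3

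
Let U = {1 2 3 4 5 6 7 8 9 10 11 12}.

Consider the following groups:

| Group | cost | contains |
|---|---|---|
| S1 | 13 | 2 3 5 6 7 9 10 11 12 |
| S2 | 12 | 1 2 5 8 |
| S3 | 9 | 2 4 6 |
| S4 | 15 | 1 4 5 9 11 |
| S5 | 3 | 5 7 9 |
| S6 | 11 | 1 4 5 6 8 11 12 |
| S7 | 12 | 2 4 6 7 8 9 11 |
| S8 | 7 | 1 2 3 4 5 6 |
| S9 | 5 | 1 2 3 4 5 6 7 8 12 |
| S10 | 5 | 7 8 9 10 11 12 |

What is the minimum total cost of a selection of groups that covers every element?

10

S9, S10 together cover every element (S9 ∪ S10 = {1, 2, 3, 4, 5, 6, 7, 8, 9, 10, 11, 12}); total cost 5 + 5 = 10.
No covering selection has total cost below 10.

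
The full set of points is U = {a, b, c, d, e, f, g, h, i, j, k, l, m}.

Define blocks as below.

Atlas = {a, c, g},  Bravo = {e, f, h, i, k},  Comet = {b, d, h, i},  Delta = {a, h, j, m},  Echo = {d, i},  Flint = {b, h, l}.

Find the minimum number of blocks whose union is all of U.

5

Atlas and Bravo and Comet and Delta and Flint together: Atlas ∪ Bravo ∪ Comet ∪ Delta ∪ Flint = {a, b, c, d, e, f, g, h, i, j, k, l, m} — every point is covered.
No 4 of the 6 blocks cover everything (all 15 combinations miss at least one point), so 5 is optimal.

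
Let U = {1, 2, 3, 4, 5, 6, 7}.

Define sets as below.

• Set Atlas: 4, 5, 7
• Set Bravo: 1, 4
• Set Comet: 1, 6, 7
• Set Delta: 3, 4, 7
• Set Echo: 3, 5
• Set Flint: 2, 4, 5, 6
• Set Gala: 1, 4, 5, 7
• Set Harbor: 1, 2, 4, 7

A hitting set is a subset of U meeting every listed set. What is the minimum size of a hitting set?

3

H = {4, 5, 7} meets every set (each contains at least one member of H), and |H| = 3.
No choice of 2 elements meets every set, so 3 is the minimum.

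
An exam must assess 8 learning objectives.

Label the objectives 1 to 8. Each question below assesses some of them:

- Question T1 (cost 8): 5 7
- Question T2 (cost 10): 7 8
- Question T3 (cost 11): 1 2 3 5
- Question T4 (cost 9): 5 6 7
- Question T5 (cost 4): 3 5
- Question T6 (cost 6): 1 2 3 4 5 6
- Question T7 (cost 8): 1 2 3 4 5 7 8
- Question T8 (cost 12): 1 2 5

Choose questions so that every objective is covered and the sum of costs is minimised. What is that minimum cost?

14

T6, T7 together cover every objective (T6 ∪ T7 = {1, 2, 3, 4, 5, 6, 7, 8}); total cost 6 + 8 = 14.
No covering selection has total cost below 14.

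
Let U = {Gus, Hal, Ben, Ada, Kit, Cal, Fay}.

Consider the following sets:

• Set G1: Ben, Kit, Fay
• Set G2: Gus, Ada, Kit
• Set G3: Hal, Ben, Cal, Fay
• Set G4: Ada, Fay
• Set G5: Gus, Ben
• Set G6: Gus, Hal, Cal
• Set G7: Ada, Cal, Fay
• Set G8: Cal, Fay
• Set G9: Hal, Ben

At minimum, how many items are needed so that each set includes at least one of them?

The 3 items {Gus, Hal, Fay} hit every set.
The sets G2, G8, G9 are pairwise disjoint, so any hitting set needs a separate item for each — at least 3. Hence 3 is optimal.

3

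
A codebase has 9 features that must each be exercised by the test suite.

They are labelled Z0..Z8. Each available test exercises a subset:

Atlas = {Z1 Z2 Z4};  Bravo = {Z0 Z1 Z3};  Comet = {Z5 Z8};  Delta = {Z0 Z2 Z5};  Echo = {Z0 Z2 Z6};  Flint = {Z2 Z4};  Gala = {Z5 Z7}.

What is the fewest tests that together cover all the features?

5

Atlas and Bravo and Comet and Echo and Gala together: Atlas ∪ Bravo ∪ Comet ∪ Echo ∪ Gala = {Z0, Z1, Z2, Z3, Z4, Z5, Z6, Z7, Z8} — every feature is covered.
No 4 of the 7 tests cover everything (all 35 combinations miss at least one feature), so 5 is optimal.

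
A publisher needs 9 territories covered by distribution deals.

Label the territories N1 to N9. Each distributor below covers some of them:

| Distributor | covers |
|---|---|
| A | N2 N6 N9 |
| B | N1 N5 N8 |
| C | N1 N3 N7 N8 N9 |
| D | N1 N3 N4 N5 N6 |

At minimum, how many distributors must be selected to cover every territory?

Take {A, C, D}. Their union is {N1, N2, N3, N4, N5, N6, N7, N8, N9}, which is all 9 territories.
Only A contains N2, so A is forced; the remaining 6 territories need at least 2 more distributors (each remaining distributor adds at most 4) — so at least 3 distributors are needed, and 3 is optimal.

3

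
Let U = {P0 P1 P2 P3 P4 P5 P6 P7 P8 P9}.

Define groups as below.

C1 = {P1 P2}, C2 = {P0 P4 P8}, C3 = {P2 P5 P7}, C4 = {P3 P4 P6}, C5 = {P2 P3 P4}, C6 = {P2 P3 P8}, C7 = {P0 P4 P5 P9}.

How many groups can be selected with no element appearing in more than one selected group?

C6, C7 are pairwise disjoint (C6={P2,P3,P8}; C7={P0,P4,P5,P9}).
Every remaining group overlaps one of these, and no 3 of the listed groups are pairwise disjoint, so 2 is the maximum.

2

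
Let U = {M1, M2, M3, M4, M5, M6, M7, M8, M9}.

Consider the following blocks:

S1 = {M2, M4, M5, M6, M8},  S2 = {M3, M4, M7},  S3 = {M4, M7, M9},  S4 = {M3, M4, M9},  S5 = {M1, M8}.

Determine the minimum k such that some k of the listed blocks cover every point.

4

S1 and S3 and S4 and S5 together: S1 ∪ S3 ∪ S4 ∪ S5 = {M1, M2, M3, M4, M5, M6, M7, M8, M9} — every point is covered.
No 3 of the 5 blocks cover everything (all 10 combinations miss at least one point), so 4 is optimal.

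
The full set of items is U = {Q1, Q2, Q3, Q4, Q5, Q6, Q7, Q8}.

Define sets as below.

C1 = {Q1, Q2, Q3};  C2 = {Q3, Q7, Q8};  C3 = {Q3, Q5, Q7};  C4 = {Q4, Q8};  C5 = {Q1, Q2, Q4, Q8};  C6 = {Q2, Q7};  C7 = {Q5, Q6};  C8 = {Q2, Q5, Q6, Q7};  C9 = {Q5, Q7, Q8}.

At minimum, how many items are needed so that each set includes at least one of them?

3

The 3 items {Q2, Q5, Q8} hit every set.
The sets C1, C4, C7 are pairwise disjoint, so any hitting set needs a separate item for each — at least 3. Hence 3 is optimal.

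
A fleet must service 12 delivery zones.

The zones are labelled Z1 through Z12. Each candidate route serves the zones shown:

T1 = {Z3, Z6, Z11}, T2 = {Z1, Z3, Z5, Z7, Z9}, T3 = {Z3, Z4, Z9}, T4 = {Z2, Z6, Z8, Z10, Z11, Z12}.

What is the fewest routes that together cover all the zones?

Take {T2, T3, T4}. Their union is {Z1, Z2, Z3, Z4, Z5, Z6, Z7, Z8, Z9, Z10, Z11, Z12}, which is all 12 zones.
Only T2 contains Z1, so T2 is forced; the remaining 7 zones need at least 2 more routes (each remaining route adds at most 6) — so at least 3 routes are needed, and 3 is optimal.

3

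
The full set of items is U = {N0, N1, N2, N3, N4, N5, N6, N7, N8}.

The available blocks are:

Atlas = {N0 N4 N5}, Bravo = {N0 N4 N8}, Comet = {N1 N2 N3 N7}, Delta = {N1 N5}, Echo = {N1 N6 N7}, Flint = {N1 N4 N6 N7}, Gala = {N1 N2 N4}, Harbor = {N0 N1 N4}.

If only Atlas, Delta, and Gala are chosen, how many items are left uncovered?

4

Union of Atlas, Delta, Gala = {N0, N1, N2, N4, N5}.
Not covered: N3, N6, N7, N8 — 4 items.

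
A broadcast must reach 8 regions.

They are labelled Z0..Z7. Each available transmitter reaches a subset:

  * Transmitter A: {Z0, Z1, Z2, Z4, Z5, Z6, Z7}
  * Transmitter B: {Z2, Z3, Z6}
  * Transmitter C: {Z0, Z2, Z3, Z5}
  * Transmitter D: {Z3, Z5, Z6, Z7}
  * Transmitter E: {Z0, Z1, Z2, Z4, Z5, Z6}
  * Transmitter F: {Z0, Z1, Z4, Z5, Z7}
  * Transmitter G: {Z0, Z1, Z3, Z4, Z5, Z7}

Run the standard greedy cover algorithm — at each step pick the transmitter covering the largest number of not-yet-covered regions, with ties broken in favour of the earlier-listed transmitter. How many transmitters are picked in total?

2

Greedy: pick A (covers 7 new) → pick B (covers 1 new). Total picks: 2.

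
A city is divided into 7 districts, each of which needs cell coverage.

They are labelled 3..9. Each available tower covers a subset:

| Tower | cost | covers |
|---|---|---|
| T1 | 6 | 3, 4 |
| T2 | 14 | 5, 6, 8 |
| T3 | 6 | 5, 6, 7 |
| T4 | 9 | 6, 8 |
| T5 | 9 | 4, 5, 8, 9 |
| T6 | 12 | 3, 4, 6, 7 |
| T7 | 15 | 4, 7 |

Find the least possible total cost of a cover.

21

T1, T3, T5 together cover every district (T1 ∪ T3 ∪ T5 = {3, 4, 5, 6, 7, 8, 9}); total cost 6 + 6 + 9 = 21.
No covering selection has total cost below 21.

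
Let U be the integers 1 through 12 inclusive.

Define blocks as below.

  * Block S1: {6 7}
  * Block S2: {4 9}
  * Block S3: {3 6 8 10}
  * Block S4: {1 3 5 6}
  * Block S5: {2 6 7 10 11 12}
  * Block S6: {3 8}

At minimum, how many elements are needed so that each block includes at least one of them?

3

The 3 elements {4, 6, 8} hit every block.
The blocks S2, S5, S6 are pairwise disjoint, so any hitting set needs a separate element for each — at least 3. Hence 3 is optimal.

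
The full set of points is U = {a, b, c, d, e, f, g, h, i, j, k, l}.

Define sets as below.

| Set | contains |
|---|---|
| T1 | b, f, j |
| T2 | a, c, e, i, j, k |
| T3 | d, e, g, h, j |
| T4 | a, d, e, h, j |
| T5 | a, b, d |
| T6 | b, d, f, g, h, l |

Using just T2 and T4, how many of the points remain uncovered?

Union of T2, T4 = {a, c, d, e, h, i, j, k}.
Not covered: b, f, g, l — 4 points.

4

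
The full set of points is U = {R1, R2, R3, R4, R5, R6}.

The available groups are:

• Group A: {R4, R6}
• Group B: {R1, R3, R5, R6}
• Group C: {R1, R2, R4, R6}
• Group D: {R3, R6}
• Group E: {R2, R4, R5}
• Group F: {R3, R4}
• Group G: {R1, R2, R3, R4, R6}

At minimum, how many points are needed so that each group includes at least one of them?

H = {R3, R4} meets every group (each contains at least one member of H), and |H| = 2.
The groups D, E are pairwise disjoint, so any hitting set needs a separate point for each — at least 2. Hence 2 is optimal.

2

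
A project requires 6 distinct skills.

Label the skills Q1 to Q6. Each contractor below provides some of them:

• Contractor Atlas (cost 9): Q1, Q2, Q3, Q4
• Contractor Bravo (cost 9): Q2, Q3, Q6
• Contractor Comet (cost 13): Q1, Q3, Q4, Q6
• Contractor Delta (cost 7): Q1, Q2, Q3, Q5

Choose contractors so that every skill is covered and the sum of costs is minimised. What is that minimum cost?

Comet, Delta together cover every skill (Comet ∪ Delta = {Q1, Q2, Q3, Q4, Q5, Q6}); total cost 13 + 7 = 20.
No covering selection has total cost below 20.

20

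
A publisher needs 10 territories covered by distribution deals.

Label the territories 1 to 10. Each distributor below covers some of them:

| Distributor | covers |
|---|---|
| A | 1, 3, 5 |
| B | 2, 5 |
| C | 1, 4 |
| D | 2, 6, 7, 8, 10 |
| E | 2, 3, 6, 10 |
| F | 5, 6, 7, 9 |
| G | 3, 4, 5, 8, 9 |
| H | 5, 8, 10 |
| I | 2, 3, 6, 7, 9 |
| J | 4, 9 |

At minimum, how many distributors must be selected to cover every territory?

3

Take {A, D, J}. Their union is {1, 2, 3, 4, 5, 6, 7, 8, 9, 10}, which is all 10 territories.
No 2 of the 10 distributors cover everything (all 45 combinations miss at least one territory), so 3 is optimal.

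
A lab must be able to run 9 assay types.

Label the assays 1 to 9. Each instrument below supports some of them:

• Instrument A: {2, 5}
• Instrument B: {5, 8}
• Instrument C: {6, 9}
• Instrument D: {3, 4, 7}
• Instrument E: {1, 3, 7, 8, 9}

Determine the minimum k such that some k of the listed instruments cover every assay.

Take {A, C, D, E}. Their union is {1, 2, 3, 4, 5, 6, 7, 8, 9}, which is all 9 assays.
No 3 of the 5 instruments cover everything (all 10 combinations miss at least one assay), so 4 is optimal.

4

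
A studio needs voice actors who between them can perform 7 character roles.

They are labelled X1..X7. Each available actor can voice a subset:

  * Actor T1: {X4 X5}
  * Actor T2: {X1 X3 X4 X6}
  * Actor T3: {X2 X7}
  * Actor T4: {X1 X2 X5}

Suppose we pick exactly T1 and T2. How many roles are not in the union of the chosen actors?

Union of T1, T2 = {X1, X3, X4, X5, X6}.
Not covered: X2, X7 — 2 roles.

2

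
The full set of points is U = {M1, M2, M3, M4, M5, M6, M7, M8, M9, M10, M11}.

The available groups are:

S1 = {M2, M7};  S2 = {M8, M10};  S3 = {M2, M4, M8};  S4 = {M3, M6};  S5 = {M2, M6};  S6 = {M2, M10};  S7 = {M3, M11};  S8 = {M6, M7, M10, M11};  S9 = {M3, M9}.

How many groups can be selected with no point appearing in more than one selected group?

3

S1, S2, S9 are pairwise disjoint (S1={M2,M7}; S2={M8,M10}; S9={M3,M9}).
Every remaining group overlaps one of these, and no 4 of the listed groups are pairwise disjoint, so 3 is the maximum.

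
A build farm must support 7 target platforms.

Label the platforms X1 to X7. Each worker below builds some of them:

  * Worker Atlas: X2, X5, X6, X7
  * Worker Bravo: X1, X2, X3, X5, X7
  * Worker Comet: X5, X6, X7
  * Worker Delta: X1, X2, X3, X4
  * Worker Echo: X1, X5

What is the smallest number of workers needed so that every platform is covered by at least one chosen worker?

2

Comet and Delta together: Comet ∪ Delta = {X1, X2, X3, X4, X5, X6, X7} — every platform is covered.
No single worker has all 7 platforms (the largest, Bravo, has 5), so 2 is optimal.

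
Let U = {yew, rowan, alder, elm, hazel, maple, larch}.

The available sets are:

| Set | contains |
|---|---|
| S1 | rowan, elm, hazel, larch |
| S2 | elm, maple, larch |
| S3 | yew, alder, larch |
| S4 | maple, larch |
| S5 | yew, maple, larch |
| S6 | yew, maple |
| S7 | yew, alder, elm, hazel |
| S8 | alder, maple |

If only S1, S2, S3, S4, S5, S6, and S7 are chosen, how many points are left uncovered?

0

Union of S1, S2, S3, S4, S5, S6, S7 = {yew, rowan, alder, elm, hazel, maple, larch} — that's every point, so 0 are uncovered.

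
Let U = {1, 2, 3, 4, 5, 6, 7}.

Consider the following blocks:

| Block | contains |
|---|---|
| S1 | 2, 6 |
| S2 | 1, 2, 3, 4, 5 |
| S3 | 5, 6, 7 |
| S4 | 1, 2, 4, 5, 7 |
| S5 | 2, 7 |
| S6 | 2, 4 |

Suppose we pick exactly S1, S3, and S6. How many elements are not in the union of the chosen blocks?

2

Union of S1, S3, S6 = {2, 4, 5, 6, 7}.
Not covered: 1, 3 — 2 elements.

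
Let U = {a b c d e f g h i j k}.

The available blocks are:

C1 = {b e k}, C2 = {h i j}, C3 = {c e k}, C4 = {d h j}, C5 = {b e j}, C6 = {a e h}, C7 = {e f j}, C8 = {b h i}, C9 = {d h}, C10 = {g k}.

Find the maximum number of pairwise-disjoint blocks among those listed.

3

C7, C8, C10 are pairwise disjoint (C7={e,f,j}; C8={b,h,i}; C10={g,k}).
Every remaining block overlaps one of these, and no 4 of the listed blocks are pairwise disjoint, so 3 is the maximum.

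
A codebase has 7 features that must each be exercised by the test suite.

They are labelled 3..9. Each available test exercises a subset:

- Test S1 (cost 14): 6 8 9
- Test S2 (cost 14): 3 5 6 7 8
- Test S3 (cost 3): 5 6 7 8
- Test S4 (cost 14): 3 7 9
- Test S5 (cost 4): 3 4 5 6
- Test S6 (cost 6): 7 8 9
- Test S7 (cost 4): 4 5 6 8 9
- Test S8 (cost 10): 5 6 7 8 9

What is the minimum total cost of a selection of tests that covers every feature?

S5, S6 together cover every feature (S5 ∪ S6 = {3, 4, 5, 6, 7, 8, 9}); total cost 4 + 6 = 10.
The greedy pick S3, S5, S7 costs 11; no covering selection beats 10.

10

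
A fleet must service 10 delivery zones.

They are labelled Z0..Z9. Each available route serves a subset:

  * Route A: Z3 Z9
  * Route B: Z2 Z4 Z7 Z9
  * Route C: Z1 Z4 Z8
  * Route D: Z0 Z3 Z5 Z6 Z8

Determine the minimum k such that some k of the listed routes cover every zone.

3

Take {B, C, D}. Their union is {Z0, Z1, Z2, Z3, Z4, Z5, Z6, Z7, Z8, Z9}, which is all 10 zones.
Only D contains Z0, so D is forced; the remaining 5 zones need at least 2 more routes (each remaining route adds at most 4) — so at least 3 routes are needed, and 3 is optimal.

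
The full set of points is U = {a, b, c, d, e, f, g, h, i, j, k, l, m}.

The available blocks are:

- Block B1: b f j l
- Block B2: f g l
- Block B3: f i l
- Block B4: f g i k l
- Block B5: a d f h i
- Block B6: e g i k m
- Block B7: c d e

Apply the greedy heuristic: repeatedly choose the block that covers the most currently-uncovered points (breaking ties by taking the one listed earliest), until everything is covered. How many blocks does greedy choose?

5

Greedy: pick B4 (covers 5 new) → pick B5 (covers 3 new) → pick B1 (covers 2 new) → pick B6 (covers 2 new) → pick B7 (covers 1 new). Total picks: 5.
(The true minimum cover uses only 4 blocks, so greedy is not optimal here.)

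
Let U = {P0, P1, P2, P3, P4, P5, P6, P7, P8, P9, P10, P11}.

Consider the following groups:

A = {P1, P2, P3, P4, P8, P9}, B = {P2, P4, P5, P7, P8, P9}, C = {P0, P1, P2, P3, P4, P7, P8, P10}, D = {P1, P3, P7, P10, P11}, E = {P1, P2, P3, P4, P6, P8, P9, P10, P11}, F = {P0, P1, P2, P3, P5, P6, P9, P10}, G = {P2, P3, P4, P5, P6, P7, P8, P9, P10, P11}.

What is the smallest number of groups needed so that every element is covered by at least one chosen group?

Take {F, G}. Their union is {P0, P1, P2, P3, P4, P5, P6, P7, P8, P9, P10, P11}, which is all 12 elements.
No single group has all 12 elements (the largest, G, has 10), so 2 is optimal.

2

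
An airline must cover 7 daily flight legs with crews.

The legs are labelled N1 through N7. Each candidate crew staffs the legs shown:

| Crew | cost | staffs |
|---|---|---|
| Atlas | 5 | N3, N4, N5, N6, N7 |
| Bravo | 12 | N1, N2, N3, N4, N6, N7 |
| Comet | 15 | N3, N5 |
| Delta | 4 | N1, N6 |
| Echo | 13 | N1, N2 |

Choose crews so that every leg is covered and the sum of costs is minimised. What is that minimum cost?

Atlas, Bravo together cover every leg (Atlas ∪ Bravo = {N1, N2, N3, N4, N5, N6, N7}); total cost 5 + 12 = 17.
The greedy pick Atlas, Delta, Bravo costs 21; no covering selection beats 17.

17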